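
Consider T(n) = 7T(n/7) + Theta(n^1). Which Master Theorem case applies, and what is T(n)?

Master Theorem for T(n) = 7T(n/7) + O(n^1):

a = 7, b = 7, c = 1
log_b(a) = log_7(7) = 1.0000

Case 2: c = 1 = log_7(7) = 1.0000
T(n) = O(n^1 log n) = O(n log n)

For T(n) = 7T(n/7) + O(n^1): log_7(7) = 1.0000. This is Case 2 of the Master Theorem (c = log_b(a), equal work at all levels), giving O(n log n).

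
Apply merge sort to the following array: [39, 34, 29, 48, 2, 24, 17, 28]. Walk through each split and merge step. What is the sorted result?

Merge sort trace:

Split: [39, 34, 29, 48, 2, 24, 17, 28] -> [39, 34, 29, 48] and [2, 24, 17, 28]
  Split: [39, 34, 29, 48] -> [39, 34] and [29, 48]
    Split: [39, 34] -> [39] and [34]
    Merge: [39] + [34] -> [34, 39]
    Split: [29, 48] -> [29] and [48]
    Merge: [29] + [48] -> [29, 48]
  Merge: [34, 39] + [29, 48] -> [29, 34, 39, 48]
  Split: [2, 24, 17, 28] -> [2, 24] and [17, 28]
    Split: [2, 24] -> [2] and [24]
    Merge: [2] + [24] -> [2, 24]
    Split: [17, 28] -> [17] and [28]
    Merge: [17] + [28] -> [17, 28]
  Merge: [2, 24] + [17, 28] -> [2, 17, 24, 28]
Merge: [29, 34, 39, 48] + [2, 17, 24, 28] -> [2, 17, 24, 28, 29, 34, 39, 48]

Final sorted array: [2, 17, 24, 28, 29, 34, 39, 48]

The merge sort proceeds by recursively splitting the array and merging sorted halves.
After all merges, the sorted array is [2, 17, 24, 28, 29, 34, 39, 48].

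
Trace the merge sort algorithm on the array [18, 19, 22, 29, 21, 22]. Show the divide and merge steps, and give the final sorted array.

Merge sort trace:

Split: [18, 19, 22, 29, 21, 22] -> [18, 19, 22] and [29, 21, 22]
  Split: [18, 19, 22] -> [18] and [19, 22]
    Split: [19, 22] -> [19] and [22]
    Merge: [19] + [22] -> [19, 22]
  Merge: [18] + [19, 22] -> [18, 19, 22]
  Split: [29, 21, 22] -> [29] and [21, 22]
    Split: [21, 22] -> [21] and [22]
    Merge: [21] + [22] -> [21, 22]
  Merge: [29] + [21, 22] -> [21, 22, 29]
Merge: [18, 19, 22] + [21, 22, 29] -> [18, 19, 21, 22, 22, 29]

Final sorted array: [18, 19, 21, 22, 22, 29]

The merge sort proceeds by recursively splitting the array and merging sorted halves.
After all merges, the sorted array is [18, 19, 21, 22, 22, 29].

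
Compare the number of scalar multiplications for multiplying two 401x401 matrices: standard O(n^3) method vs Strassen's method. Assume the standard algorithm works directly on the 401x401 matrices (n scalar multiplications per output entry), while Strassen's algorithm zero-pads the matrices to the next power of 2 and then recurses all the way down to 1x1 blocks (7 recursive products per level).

Matrix multiplication for 401x401 matrices:

Strassen's algorithm requires power-of-2 dimensions. Pad 401x401 to 512x512 (next power of 2).

Standard algorithm: 401^3 = 64481201 multiplications
Strassen's algorithm: 7^(log2(512)) = 7^9 = 40353607 multiplications
Savings: 64481201 - 40353607 = 24127594 multiplications

Standard: 64481201 multiplications (401^3). Strassen: 40353607 multiplications (7^9, after padding to 512x512). Strassen reduces 8 recursive multiplications to 7 at each level.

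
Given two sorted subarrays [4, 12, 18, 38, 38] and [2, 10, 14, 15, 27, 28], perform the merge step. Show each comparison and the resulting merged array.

Merging process:

Compare 4 vs 2: take 2 from right. Merged: [2]
Compare 4 vs 10: take 4 from left. Merged: [2, 4]
Compare 12 vs 10: take 10 from right. Merged: [2, 4, 10]
Compare 12 vs 14: take 12 from left. Merged: [2, 4, 10, 12]
Compare 18 vs 14: take 14 from right. Merged: [2, 4, 10, 12, 14]
Compare 18 vs 15: take 15 from right. Merged: [2, 4, 10, 12, 14, 15]
Compare 18 vs 27: take 18 from left. Merged: [2, 4, 10, 12, 14, 15, 18]
Compare 38 vs 27: take 27 from right. Merged: [2, 4, 10, 12, 14, 15, 18, 27]
Compare 38 vs 28: take 28 from right. Merged: [2, 4, 10, 12, 14, 15, 18, 27, 28]
Append remaining from left: [38, 38]. Merged: [2, 4, 10, 12, 14, 15, 18, 27, 28, 38, 38]

Final merged array: [2, 4, 10, 12, 14, 15, 18, 27, 28, 38, 38]
Total comparisons: 9

The merged array is [2, 4, 10, 12, 14, 15, 18, 27, 28, 38, 38], requiring 9 comparisons. The merge step runs in O(n) time where n is the total number of elements.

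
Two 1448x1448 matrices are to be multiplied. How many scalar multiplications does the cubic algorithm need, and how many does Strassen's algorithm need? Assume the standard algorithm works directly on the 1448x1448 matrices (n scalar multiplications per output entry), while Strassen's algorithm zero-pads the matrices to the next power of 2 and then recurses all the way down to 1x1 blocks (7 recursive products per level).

Matrix multiplication for 1448x1448 matrices:

Strassen's algorithm requires power-of-2 dimensions. Pad 1448x1448 to 2048x2048 (next power of 2).

Standard algorithm: 1448^3 = 3036027392 multiplications
Strassen's algorithm: 7^(log2(2048)) = 7^11 = 1977326743 multiplications
Savings: 3036027392 - 1977326743 = 1058700649 multiplications

Standard: 3036027392 multiplications (1448^3). Strassen: 1977326743 multiplications (7^11, after padding to 2048x2048). Strassen reduces 8 recursive multiplications to 7 at each level.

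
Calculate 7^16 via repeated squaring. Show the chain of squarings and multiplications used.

Computing 7^16 by squaring (build up from 7^1; each line after the first costs one multiplication):

7^1 = 7
7^2 = (7^1)^2 = 7^2 = 49
7^4 = (7^2)^2 = 49^2 = 2401
7^8 = (7^4)^2 = 2401^2 = 5764801
7^16 = (7^8)^2 = 5764801^2 = 33232930569601

Result: 33232930569601
Multiplications needed: 4 (4 lines after 7^1)

7^16 = 33232930569601. Using exponentiation by squaring, this requires 4 multiplications. The key idea: if the exponent is even, square the half-power; if odd, multiply by the base once.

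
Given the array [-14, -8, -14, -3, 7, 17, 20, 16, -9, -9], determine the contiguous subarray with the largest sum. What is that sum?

Using Kadane's algorithm on [-14, -8, -14, -3, 7, 17, 20, 16, -9, -9]:

Scanning through the array:
Position 1 (value -8): max_ending_here = -8, max_so_far = -8
Position 2 (value -14): max_ending_here = -14, max_so_far = -8
Position 3 (value -3): max_ending_here = -3, max_so_far = -3
Position 4 (value 7): max_ending_here = 7, max_so_far = 7
Position 5 (value 17): max_ending_here = 24, max_so_far = 24
Position 6 (value 20): max_ending_here = 44, max_so_far = 44
Position 7 (value 16): max_ending_here = 60, max_so_far = 60
Position 8 (value -9): max_ending_here = 51, max_so_far = 60
Position 9 (value -9): max_ending_here = 42, max_so_far = 60

Maximum subarray: [7, 17, 20, 16]
Maximum sum: 60

The maximum subarray is [7, 17, 20, 16] with sum 60. This subarray runs from index 4 to index 7.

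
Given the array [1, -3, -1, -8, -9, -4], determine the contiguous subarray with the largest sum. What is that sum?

Using Kadane's algorithm on [1, -3, -1, -8, -9, -4]:

Scanning through the array:
Position 1 (value -3): max_ending_here = -2, max_so_far = 1
Position 2 (value -1): max_ending_here = -1, max_so_far = 1
Position 3 (value -8): max_ending_here = -8, max_so_far = 1
Position 4 (value -9): max_ending_here = -9, max_so_far = 1
Position 5 (value -4): max_ending_here = -4, max_so_far = 1

Maximum subarray: [1]
Maximum sum: 1

The maximum subarray is [1] with sum 1. This subarray runs from index 0 to index 0.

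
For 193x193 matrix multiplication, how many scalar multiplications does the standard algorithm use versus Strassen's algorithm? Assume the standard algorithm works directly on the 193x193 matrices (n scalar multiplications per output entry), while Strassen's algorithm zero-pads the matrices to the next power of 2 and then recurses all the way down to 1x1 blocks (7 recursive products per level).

Matrix multiplication for 193x193 matrices:

Strassen's algorithm requires power-of-2 dimensions. Pad 193x193 to 256x256 (next power of 2).

Standard algorithm: 193^3 = 7189057 multiplications
Strassen's algorithm: 7^(log2(256)) = 7^8 = 5764801 multiplications
Savings: 7189057 - 5764801 = 1424256 multiplications

Standard: 7189057 multiplications (193^3). Strassen: 5764801 multiplications (7^8, after padding to 256x256). Strassen reduces 8 recursive multiplications to 7 at each level.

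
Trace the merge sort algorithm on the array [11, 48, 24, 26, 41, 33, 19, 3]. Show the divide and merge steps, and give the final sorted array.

Merge sort trace:

Split: [11, 48, 24, 26, 41, 33, 19, 3] -> [11, 48, 24, 26] and [41, 33, 19, 3]
  Split: [11, 48, 24, 26] -> [11, 48] and [24, 26]
    Split: [11, 48] -> [11] and [48]
    Merge: [11] + [48] -> [11, 48]
    Split: [24, 26] -> [24] and [26]
    Merge: [24] + [26] -> [24, 26]
  Merge: [11, 48] + [24, 26] -> [11, 24, 26, 48]
  Split: [41, 33, 19, 3] -> [41, 33] and [19, 3]
    Split: [41, 33] -> [41] and [33]
    Merge: [41] + [33] -> [33, 41]
    Split: [19, 3] -> [19] and [3]
    Merge: [19] + [3] -> [3, 19]
  Merge: [33, 41] + [3, 19] -> [3, 19, 33, 41]
Merge: [11, 24, 26, 48] + [3, 19, 33, 41] -> [3, 11, 19, 24, 26, 33, 41, 48]

Final sorted array: [3, 11, 19, 24, 26, 33, 41, 48]

The merge sort proceeds by recursively splitting the array and merging sorted halves.
After all merges, the sorted array is [3, 11, 19, 24, 26, 33, 41, 48].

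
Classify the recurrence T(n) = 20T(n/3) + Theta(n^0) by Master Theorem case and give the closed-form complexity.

Master Theorem for T(n) = 20T(n/3) + O(n^0):

a = 20, b = 3, c = 0
log_b(a) = log_3(20) = 2.7268

Case 1: c = 0 < log_3(20) = 2.7268
T(n) = O(n^(log_3 20))

For T(n) = 20T(n/3) + O(n^0): log_3(20) = 2.7268. This is Case 1 of the Master Theorem (c < log_b(a), work dominated by leaves), giving O(n^(log_3 20)).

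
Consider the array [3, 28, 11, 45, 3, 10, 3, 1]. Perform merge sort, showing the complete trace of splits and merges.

Merge sort trace:

Split: [3, 28, 11, 45, 3, 10, 3, 1] -> [3, 28, 11, 45] and [3, 10, 3, 1]
  Split: [3, 28, 11, 45] -> [3, 28] and [11, 45]
    Split: [3, 28] -> [3] and [28]
    Merge: [3] + [28] -> [3, 28]
    Split: [11, 45] -> [11] and [45]
    Merge: [11] + [45] -> [11, 45]
  Merge: [3, 28] + [11, 45] -> [3, 11, 28, 45]
  Split: [3, 10, 3, 1] -> [3, 10] and [3, 1]
    Split: [3, 10] -> [3] and [10]
    Merge: [3] + [10] -> [3, 10]
    Split: [3, 1] -> [3] and [1]
    Merge: [3] + [1] -> [1, 3]
  Merge: [3, 10] + [1, 3] -> [1, 3, 3, 10]
Merge: [3, 11, 28, 45] + [1, 3, 3, 10] -> [1, 3, 3, 3, 10, 11, 28, 45]

Final sorted array: [1, 3, 3, 3, 10, 11, 28, 45]

The merge sort proceeds by recursively splitting the array and merging sorted halves.
After all merges, the sorted array is [1, 3, 3, 3, 10, 11, 28, 45].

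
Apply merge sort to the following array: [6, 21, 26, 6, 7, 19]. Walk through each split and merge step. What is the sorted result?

Merge sort trace:

Split: [6, 21, 26, 6, 7, 19] -> [6, 21, 26] and [6, 7, 19]
  Split: [6, 21, 26] -> [6] and [21, 26]
    Split: [21, 26] -> [21] and [26]
    Merge: [21] + [26] -> [21, 26]
  Merge: [6] + [21, 26] -> [6, 21, 26]
  Split: [6, 7, 19] -> [6] and [7, 19]
    Split: [7, 19] -> [7] and [19]
    Merge: [7] + [19] -> [7, 19]
  Merge: [6] + [7, 19] -> [6, 7, 19]
Merge: [6, 21, 26] + [6, 7, 19] -> [6, 6, 7, 19, 21, 26]

Final sorted array: [6, 6, 7, 19, 21, 26]

The merge sort proceeds by recursively splitting the array and merging sorted halves.
After all merges, the sorted array is [6, 6, 7, 19, 21, 26].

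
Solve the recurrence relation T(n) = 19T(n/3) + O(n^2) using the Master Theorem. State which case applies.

Master Theorem for T(n) = 19T(n/3) + O(n^2):

a = 19, b = 3, c = 2
log_b(a) = log_3(19) = 2.6801

Case 1: c = 2 < log_3(19) = 2.6801
T(n) = O(n^(log_3 19))

For T(n) = 19T(n/3) + O(n^2): log_3(19) = 2.6801. This is Case 1 of the Master Theorem (c < log_b(a), work dominated by leaves), giving O(n^(log_3 19)).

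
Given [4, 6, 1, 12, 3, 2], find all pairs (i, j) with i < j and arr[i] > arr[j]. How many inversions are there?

Finding inversions in [4, 6, 1, 12, 3, 2]:

(0, 2): arr[0]=4 > arr[2]=1
(0, 4): arr[0]=4 > arr[4]=3
(0, 5): arr[0]=4 > arr[5]=2
(1, 2): arr[1]=6 > arr[2]=1
(1, 4): arr[1]=6 > arr[4]=3
(1, 5): arr[1]=6 > arr[5]=2
(3, 4): arr[3]=12 > arr[4]=3
(3, 5): arr[3]=12 > arr[5]=2
(4, 5): arr[4]=3 > arr[5]=2

Total inversions: 9

The array has 9 inversion(s): (0,2), (0,4), (0,5), (1,2), (1,4), (1,5), (3,4), (3,5), (4,5). Each pair (i,j) satisfies i < j and arr[i] > arr[j].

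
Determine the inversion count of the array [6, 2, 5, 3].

Finding inversions in [6, 2, 5, 3]:

(0, 1): arr[0]=6 > arr[1]=2
(0, 2): arr[0]=6 > arr[2]=5
(0, 3): arr[0]=6 > arr[3]=3
(2, 3): arr[2]=5 > arr[3]=3

Total inversions: 4

The array has 4 inversion(s): (0,1), (0,2), (0,3), (2,3). Each pair (i,j) satisfies i < j and arr[i] > arr[j].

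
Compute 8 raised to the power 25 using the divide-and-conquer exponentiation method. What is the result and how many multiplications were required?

Computing 8^25 by squaring (build up from 8^1; each line after the first costs one multiplication):

8^1 = 8
8^2 = (8^1)^2 = 8^2 = 64
8^3 = 8 * 8^2 = 8 * 64 = 512
8^6 = (8^3)^2 = 512^2 = 262144
8^12 = (8^6)^2 = 262144^2 = 68719476736
8^24 = (8^12)^2 = 68719476736^2 = 4722366482869645213696
8^25 = 8 * 8^24 = 8 * 4722366482869645213696 = 37778931862957161709568

Result: 37778931862957161709568
Multiplications needed: 6 (6 lines after 8^1)

8^25 = 37778931862957161709568. Using exponentiation by squaring, this requires 6 multiplications. The key idea: if the exponent is even, square the half-power; if odd, multiply by the base once.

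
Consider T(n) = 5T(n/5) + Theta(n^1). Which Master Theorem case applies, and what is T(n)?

Master Theorem for T(n) = 5T(n/5) + O(n^1):

a = 5, b = 5, c = 1
log_b(a) = log_5(5) = 1.0000

Case 2: c = 1 = log_5(5) = 1.0000
T(n) = O(n^1 log n) = O(n log n)

For T(n) = 5T(n/5) + O(n^1): log_5(5) = 1.0000. This is Case 2 of the Master Theorem (c = log_b(a), equal work at all levels), giving O(n log n).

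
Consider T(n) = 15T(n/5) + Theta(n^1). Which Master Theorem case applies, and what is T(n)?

Master Theorem for T(n) = 15T(n/5) + O(n^1):

a = 15, b = 5, c = 1
log_b(a) = log_5(15) = 1.6826

Case 1: c = 1 < log_5(15) = 1.6826
T(n) = O(n^(log_5 15))

For T(n) = 15T(n/5) + O(n^1): log_5(15) = 1.6826. This is Case 1 of the Master Theorem (c < log_b(a), work dominated by leaves), giving O(n^(log_5 15)).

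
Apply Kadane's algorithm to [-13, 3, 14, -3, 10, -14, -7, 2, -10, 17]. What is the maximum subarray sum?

Using Kadane's algorithm on [-13, 3, 14, -3, 10, -14, -7, 2, -10, 17]:

Scanning through the array:
Position 1 (value 3): max_ending_here = 3, max_so_far = 3
Position 2 (value 14): max_ending_here = 17, max_so_far = 17
Position 3 (value -3): max_ending_here = 14, max_so_far = 17
Position 4 (value 10): max_ending_here = 24, max_so_far = 24
Position 5 (value -14): max_ending_here = 10, max_so_far = 24
Position 6 (value -7): max_ending_here = 3, max_so_far = 24
Position 7 (value 2): max_ending_here = 5, max_so_far = 24
Position 8 (value -10): max_ending_here = -5, max_so_far = 24
Position 9 (value 17): max_ending_here = 17, max_so_far = 24

Maximum subarray: [3, 14, -3, 10]
Maximum sum: 24

The maximum subarray is [3, 14, -3, 10] with sum 24. This subarray runs from index 1 to index 4.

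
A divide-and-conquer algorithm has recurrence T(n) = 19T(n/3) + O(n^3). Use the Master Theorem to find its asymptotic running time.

Master Theorem for T(n) = 19T(n/3) + O(n^3):

a = 19, b = 3, c = 3
log_b(a) = log_3(19) = 2.6801

Case 3: c = 3 > log_3(19) = 2.6801
T(n) = O(n^3) = O(n^3)

For T(n) = 19T(n/3) + O(n^3): log_3(19) = 2.6801. This is Case 3 of the Master Theorem (c > log_b(a), work dominated by root), giving O(n^3).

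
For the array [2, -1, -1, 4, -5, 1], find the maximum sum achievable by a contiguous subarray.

Using Kadane's algorithm on [2, -1, -1, 4, -5, 1]:

Scanning through the array:
Position 1 (value -1): max_ending_here = 1, max_so_far = 2
Position 2 (value -1): max_ending_here = 0, max_so_far = 2
Position 3 (value 4): max_ending_here = 4, max_so_far = 4
Position 4 (value -5): max_ending_here = -1, max_so_far = 4
Position 5 (value 1): max_ending_here = 1, max_so_far = 4

Maximum subarray: [2, -1, -1, 4]
Maximum sum: 4

The maximum subarray is [2, -1, -1, 4] with sum 4. This subarray runs from index 0 to index 3.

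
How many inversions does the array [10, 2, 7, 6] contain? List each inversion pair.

Finding inversions in [10, 2, 7, 6]:

(0, 1): arr[0]=10 > arr[1]=2
(0, 2): arr[0]=10 > arr[2]=7
(0, 3): arr[0]=10 > arr[3]=6
(2, 3): arr[2]=7 > arr[3]=6

Total inversions: 4

The array has 4 inversion(s): (0,1), (0,2), (0,3), (2,3). Each pair (i,j) satisfies i < j and arr[i] > arr[j].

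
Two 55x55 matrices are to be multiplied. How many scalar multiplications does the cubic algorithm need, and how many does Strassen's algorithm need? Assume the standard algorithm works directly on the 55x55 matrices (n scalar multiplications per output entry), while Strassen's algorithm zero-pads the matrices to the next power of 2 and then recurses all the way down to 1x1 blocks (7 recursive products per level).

Matrix multiplication for 55x55 matrices:

Strassen's algorithm requires power-of-2 dimensions. Pad 55x55 to 64x64 (next power of 2).

Standard algorithm: 55^3 = 166375 multiplications
Strassen's algorithm: 7^(log2(64)) = 7^6 = 117649 multiplications
Savings: 166375 - 117649 = 48726 multiplications

Standard: 166375 multiplications (55^3). Strassen: 117649 multiplications (7^6, after padding to 64x64). Strassen reduces 8 recursive multiplications to 7 at each level.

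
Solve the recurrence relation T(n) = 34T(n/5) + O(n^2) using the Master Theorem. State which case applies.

Master Theorem for T(n) = 34T(n/5) + O(n^2):

a = 34, b = 5, c = 2
log_b(a) = log_5(34) = 2.1911

Case 1: c = 2 < log_5(34) = 2.1911
T(n) = O(n^(log_5 34))

For T(n) = 34T(n/5) + O(n^2): log_5(34) = 2.1911. This is Case 1 of the Master Theorem (c < log_b(a), work dominated by leaves), giving O(n^(log_5 34)).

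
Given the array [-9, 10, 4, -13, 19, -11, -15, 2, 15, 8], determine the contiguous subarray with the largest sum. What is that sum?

Using Kadane's algorithm on [-9, 10, 4, -13, 19, -11, -15, 2, 15, 8]:

Scanning through the array:
Position 1 (value 10): max_ending_here = 10, max_so_far = 10
Position 2 (value 4): max_ending_here = 14, max_so_far = 14
Position 3 (value -13): max_ending_here = 1, max_so_far = 14
Position 4 (value 19): max_ending_here = 20, max_so_far = 20
Position 5 (value -11): max_ending_here = 9, max_so_far = 20
Position 6 (value -15): max_ending_here = -6, max_so_far = 20
Position 7 (value 2): max_ending_here = 2, max_so_far = 20
Position 8 (value 15): max_ending_here = 17, max_so_far = 20
Position 9 (value 8): max_ending_here = 25, max_so_far = 25

Maximum subarray: [2, 15, 8]
Maximum sum: 25

The maximum subarray is [2, 15, 8] with sum 25. This subarray runs from index 7 to index 9.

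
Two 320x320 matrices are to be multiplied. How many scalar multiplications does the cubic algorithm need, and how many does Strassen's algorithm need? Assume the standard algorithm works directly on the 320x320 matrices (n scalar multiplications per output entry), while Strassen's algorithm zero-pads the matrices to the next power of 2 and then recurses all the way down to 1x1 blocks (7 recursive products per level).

Matrix multiplication for 320x320 matrices:

Strassen's algorithm requires power-of-2 dimensions. Pad 320x320 to 512x512 (next power of 2).

Standard algorithm: 320^3 = 32768000 multiplications
Strassen's algorithm: 7^(log2(512)) = 7^9 = 40353607 multiplications
Difference: 32768000 - 40353607 = -7585607 (Strassen uses MORE here due to padding overhead — for small or just-over-power-of-2 n, padding can outweigh the per-level savings)

Standard: 32768000 multiplications (320^3). Strassen: 40353607 multiplications (7^9, after padding to 512x512). Strassen reduces 8 recursive multiplications to 7 at each level.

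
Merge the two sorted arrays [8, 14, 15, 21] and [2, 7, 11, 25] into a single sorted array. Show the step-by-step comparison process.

Merging process:

Compare 8 vs 2: take 2 from right. Merged: [2]
Compare 8 vs 7: take 7 from right. Merged: [2, 7]
Compare 8 vs 11: take 8 from left. Merged: [2, 7, 8]
Compare 14 vs 11: take 11 from right. Merged: [2, 7, 8, 11]
Compare 14 vs 25: take 14 from left. Merged: [2, 7, 8, 11, 14]
Compare 15 vs 25: take 15 from left. Merged: [2, 7, 8, 11, 14, 15]
Compare 21 vs 25: take 21 from left. Merged: [2, 7, 8, 11, 14, 15, 21]
Append remaining from right: [25]. Merged: [2, 7, 8, 11, 14, 15, 21, 25]

Final merged array: [2, 7, 8, 11, 14, 15, 21, 25]
Total comparisons: 7

The merged array is [2, 7, 8, 11, 14, 15, 21, 25], requiring 7 comparisons. The merge step runs in O(n) time where n is the total number of elements.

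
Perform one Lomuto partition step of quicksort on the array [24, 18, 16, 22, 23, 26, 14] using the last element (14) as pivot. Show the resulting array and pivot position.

Lomuto partition with pivot = 14:

Initial array: [24, 18, 16, 22, 23, 26, 14]

arr[0]=24 > 14: no swap
arr[1]=18 > 14: no swap
arr[2]=16 > 14: no swap
arr[3]=22 > 14: no swap
arr[4]=23 > 14: no swap
arr[5]=26 > 14: no swap

Place pivot at position 0: [14, 18, 16, 22, 23, 26, 24]
Pivot position: 0

After partitioning with pivot 14, the array becomes [14, 18, 16, 22, 23, 26, 24]. The pivot is placed at index 0. All elements to the left of the pivot are <= 14, and all elements to the right are > 14.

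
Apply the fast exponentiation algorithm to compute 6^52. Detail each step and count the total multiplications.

Computing 6^52 by squaring (build up from 6^1; each line after the first costs one multiplication):

6^1 = 6
6^2 = (6^1)^2 = 6^2 = 36
6^3 = 6 * 6^2 = 6 * 36 = 216
6^6 = (6^3)^2 = 216^2 = 46656
6^12 = (6^6)^2 = 46656^2 = 2176782336
6^13 = 6 * 6^12 = 6 * 2176782336 = 13060694016
6^26 = (6^13)^2 = 13060694016^2 = 170581728179578208256
6^52 = (6^26)^2 = 170581728179578208256^2 = 29098125988731506183153025616435306561536

Result: 29098125988731506183153025616435306561536
Multiplications needed: 7 (7 lines after 6^1)

6^52 = 29098125988731506183153025616435306561536. Using exponentiation by squaring, this requires 7 multiplications. The key idea: if the exponent is even, square the half-power; if odd, multiply by the base once.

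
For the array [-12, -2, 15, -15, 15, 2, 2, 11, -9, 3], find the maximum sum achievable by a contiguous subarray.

Using Kadane's algorithm on [-12, -2, 15, -15, 15, 2, 2, 11, -9, 3]:

Scanning through the array:
Position 1 (value -2): max_ending_here = -2, max_so_far = -2
Position 2 (value 15): max_ending_here = 15, max_so_far = 15
Position 3 (value -15): max_ending_here = 0, max_so_far = 15
Position 4 (value 15): max_ending_here = 15, max_so_far = 15
Position 5 (value 2): max_ending_here = 17, max_so_far = 17
Position 6 (value 2): max_ending_here = 19, max_so_far = 19
Position 7 (value 11): max_ending_here = 30, max_so_far = 30
Position 8 (value -9): max_ending_here = 21, max_so_far = 30
Position 9 (value 3): max_ending_here = 24, max_so_far = 30

Maximum subarray: [15, -15, 15, 2, 2, 11]
Maximum sum: 30

The maximum subarray is [15, -15, 15, 2, 2, 11] with sum 30. This subarray runs from index 2 to index 7.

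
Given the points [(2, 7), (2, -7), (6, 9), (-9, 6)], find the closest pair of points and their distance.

Computing all pairwise distances among 4 points:

d((2, 7), (2, -7)) = 14.0
d((2, 7), (6, 9)) = 4.4721 <-- minimum
d((2, 7), (-9, 6)) = 11.0454
d((2, -7), (6, 9)) = 16.4924
d((2, -7), (-9, 6)) = 17.0294
d((6, 9), (-9, 6)) = 15.2971

Closest pair: (2, 7) and (6, 9) with distance 4.4721

The closest pair is (2, 7) and (6, 9) with Euclidean distance 4.4721. For 4 points, brute-force pairwise comparison is shown above. For large n, the divide-and-conquer algorithm (sort by x, recurse on halves, check the dividing strip) achieves O(n log n).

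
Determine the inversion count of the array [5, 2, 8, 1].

Finding inversions in [5, 2, 8, 1]:

(0, 1): arr[0]=5 > arr[1]=2
(0, 3): arr[0]=5 > arr[3]=1
(1, 3): arr[1]=2 > arr[3]=1
(2, 3): arr[2]=8 > arr[3]=1

Total inversions: 4

The array has 4 inversion(s): (0,1), (0,3), (1,3), (2,3). Each pair (i,j) satisfies i < j and arr[i] > arr[j].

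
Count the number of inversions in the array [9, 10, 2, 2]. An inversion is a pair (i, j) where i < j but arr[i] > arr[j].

Finding inversions in [9, 10, 2, 2]:

(0, 2): arr[0]=9 > arr[2]=2
(0, 3): arr[0]=9 > arr[3]=2
(1, 2): arr[1]=10 > arr[2]=2
(1, 3): arr[1]=10 > arr[3]=2

Total inversions: 4

The array has 4 inversion(s): (0,2), (0,3), (1,2), (1,3). Each pair (i,j) satisfies i < j and arr[i] > arr[j].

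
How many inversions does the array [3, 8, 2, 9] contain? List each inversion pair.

Finding inversions in [3, 8, 2, 9]:

(0, 2): arr[0]=3 > arr[2]=2
(1, 2): arr[1]=8 > arr[2]=2

Total inversions: 2

The array has 2 inversion(s): (0,2), (1,2). Each pair (i,j) satisfies i < j and arr[i] > arr[j].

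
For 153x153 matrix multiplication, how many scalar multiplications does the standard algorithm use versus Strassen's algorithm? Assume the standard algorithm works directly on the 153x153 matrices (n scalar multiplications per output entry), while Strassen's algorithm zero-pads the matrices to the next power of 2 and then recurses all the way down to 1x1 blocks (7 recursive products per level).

Matrix multiplication for 153x153 matrices:

Strassen's algorithm requires power-of-2 dimensions. Pad 153x153 to 256x256 (next power of 2).

Standard algorithm: 153^3 = 3581577 multiplications
Strassen's algorithm: 7^(log2(256)) = 7^8 = 5764801 multiplications
Difference: 3581577 - 5764801 = -2183224 (Strassen uses MORE here due to padding overhead — for small or just-over-power-of-2 n, padding can outweigh the per-level savings)

Standard: 3581577 multiplications (153^3). Strassen: 5764801 multiplications (7^8, after padding to 256x256). Strassen reduces 8 recursive multiplications to 7 at each level.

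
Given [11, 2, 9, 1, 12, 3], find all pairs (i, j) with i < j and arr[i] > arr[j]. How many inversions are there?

Finding inversions in [11, 2, 9, 1, 12, 3]:

(0, 1): arr[0]=11 > arr[1]=2
(0, 2): arr[0]=11 > arr[2]=9
(0, 3): arr[0]=11 > arr[3]=1
(0, 5): arr[0]=11 > arr[5]=3
(1, 3): arr[1]=2 > arr[3]=1
(2, 3): arr[2]=9 > arr[3]=1
(2, 5): arr[2]=9 > arr[5]=3
(4, 5): arr[4]=12 > arr[5]=3

Total inversions: 8

The array has 8 inversion(s): (0,1), (0,2), (0,3), (0,5), (1,3), (2,3), (2,5), (4,5). Each pair (i,j) satisfies i < j and arr[i] > arr[j].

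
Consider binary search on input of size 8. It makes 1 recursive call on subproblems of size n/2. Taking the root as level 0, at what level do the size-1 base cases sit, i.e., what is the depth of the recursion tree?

For divide and conquer with division factor 2:

Problem sizes at each level:
Level 0: 8
Level 1: 4
Level 2: 2
Level 3: 1

The root is level 0 and the size-1 base case is level 3 (the tree spans levels 0 through 3, i.e. 4 levels counting the root), so the depth is the number of divisions: log_2(8) = 3

The recursion tree depth is log_2(8) = 3. At each level, the problem size is divided by 2, so it takes 3 divisions to reduce to a base case of size 1. The algorithm makes 1 recursive call at each level.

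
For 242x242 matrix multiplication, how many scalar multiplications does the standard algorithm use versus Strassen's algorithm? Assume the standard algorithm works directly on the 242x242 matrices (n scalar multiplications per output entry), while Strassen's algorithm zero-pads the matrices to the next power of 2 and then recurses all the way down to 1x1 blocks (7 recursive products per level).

Matrix multiplication for 242x242 matrices:

Strassen's algorithm requires power-of-2 dimensions. Pad 242x242 to 256x256 (next power of 2).

Standard algorithm: 242^3 = 14172488 multiplications
Strassen's algorithm: 7^(log2(256)) = 7^8 = 5764801 multiplications
Savings: 14172488 - 5764801 = 8407687 multiplications

Standard: 14172488 multiplications (242^3). Strassen: 5764801 multiplications (7^8, after padding to 256x256). Strassen reduces 8 recursive multiplications to 7 at each level.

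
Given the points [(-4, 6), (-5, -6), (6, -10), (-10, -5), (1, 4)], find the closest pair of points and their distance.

Computing all pairwise distances among 5 points:

d((-4, 6), (-5, -6)) = 12.0416
d((-4, 6), (6, -10)) = 18.868
d((-4, 6), (-10, -5)) = 12.53
d((-4, 6), (1, 4)) = 5.3852
d((-5, -6), (6, -10)) = 11.7047
d((-5, -6), (-10, -5)) = 5.099 <-- minimum
d((-5, -6), (1, 4)) = 11.6619
d((6, -10), (-10, -5)) = 16.7631
d((6, -10), (1, 4)) = 14.8661
d((-10, -5), (1, 4)) = 14.2127

Closest pair: (-5, -6) and (-10, -5) with distance 5.099

The closest pair is (-5, -6) and (-10, -5) with Euclidean distance 5.099. For 5 points, brute-force pairwise comparison is shown above. For large n, the divide-and-conquer algorithm (sort by x, recurse on halves, check the dividing strip) achieves O(n log n).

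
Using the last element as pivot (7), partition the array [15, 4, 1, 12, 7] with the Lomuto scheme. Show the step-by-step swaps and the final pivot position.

Lomuto partition with pivot = 7:

Initial array: [15, 4, 1, 12, 7]

arr[0]=15 > 7: no swap
arr[1]=4 <= 7: swap with position 0, array becomes [4, 15, 1, 12, 7]
arr[2]=1 <= 7: swap with position 1, array becomes [4, 1, 15, 12, 7]
arr[3]=12 > 7: no swap

Place pivot at position 2: [4, 1, 7, 12, 15]
Pivot position: 2

After partitioning with pivot 7, the array becomes [4, 1, 7, 12, 15]. The pivot is placed at index 2. All elements to the left of the pivot are <= 7, and all elements to the right are > 7.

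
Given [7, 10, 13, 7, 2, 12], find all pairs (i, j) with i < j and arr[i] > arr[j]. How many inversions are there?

Finding inversions in [7, 10, 13, 7, 2, 12]:

(0, 4): arr[0]=7 > arr[4]=2
(1, 3): arr[1]=10 > arr[3]=7
(1, 4): arr[1]=10 > arr[4]=2
(2, 3): arr[2]=13 > arr[3]=7
(2, 4): arr[2]=13 > arr[4]=2
(2, 5): arr[2]=13 > arr[5]=12
(3, 4): arr[3]=7 > arr[4]=2

Total inversions: 7

The array has 7 inversion(s): (0,4), (1,3), (1,4), (2,3), (2,4), (2,5), (3,4). Each pair (i,j) satisfies i < j and arr[i] > arr[j].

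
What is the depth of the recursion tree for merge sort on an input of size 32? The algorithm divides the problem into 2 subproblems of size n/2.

For divide and conquer with division factor 2:

Problem sizes at each level:
Level 0: 32
Level 1: 16
Level 2: 8
Level 3: 4
Level 4: 2
Level 5: 1

The root is level 0 and the size-1 base case is level 5 (the tree spans levels 0 through 5, i.e. 6 levels counting the root), so the depth is the number of divisions: log_2(32) = 5

The recursion tree depth is log_2(32) = 5. At each level, the problem size is divided by 2, so it takes 5 divisions to reduce to a base case of size 1. The algorithm makes 2 recursive calls at each level.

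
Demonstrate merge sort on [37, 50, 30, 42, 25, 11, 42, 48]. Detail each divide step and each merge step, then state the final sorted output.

Merge sort trace:

Split: [37, 50, 30, 42, 25, 11, 42, 48] -> [37, 50, 30, 42] and [25, 11, 42, 48]
  Split: [37, 50, 30, 42] -> [37, 50] and [30, 42]
    Split: [37, 50] -> [37] and [50]
    Merge: [37] + [50] -> [37, 50]
    Split: [30, 42] -> [30] and [42]
    Merge: [30] + [42] -> [30, 42]
  Merge: [37, 50] + [30, 42] -> [30, 37, 42, 50]
  Split: [25, 11, 42, 48] -> [25, 11] and [42, 48]
    Split: [25, 11] -> [25] and [11]
    Merge: [25] + [11] -> [11, 25]
    Split: [42, 48] -> [42] and [48]
    Merge: [42] + [48] -> [42, 48]
  Merge: [11, 25] + [42, 48] -> [11, 25, 42, 48]
Merge: [30, 37, 42, 50] + [11, 25, 42, 48] -> [11, 25, 30, 37, 42, 42, 48, 50]

Final sorted array: [11, 25, 30, 37, 42, 42, 48, 50]

The merge sort proceeds by recursively splitting the array and merging sorted halves.
After all merges, the sorted array is [11, 25, 30, 37, 42, 42, 48, 50].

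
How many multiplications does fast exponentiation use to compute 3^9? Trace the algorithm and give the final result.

Computing 3^9 by squaring (build up from 3^1; each line after the first costs one multiplication):

3^1 = 3
3^2 = (3^1)^2 = 3^2 = 9
3^4 = (3^2)^2 = 9^2 = 81
3^8 = (3^4)^2 = 81^2 = 6561
3^9 = 3 * 3^8 = 3 * 6561 = 19683

Result: 19683
Multiplications needed: 4 (4 lines after 3^1)

3^9 = 19683. Using exponentiation by squaring, this requires 4 multiplications. The key idea: if the exponent is even, square the half-power; if odd, multiply by the base once.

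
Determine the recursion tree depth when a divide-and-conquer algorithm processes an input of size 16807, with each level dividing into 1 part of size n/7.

For divide and conquer with division factor 7:

Problem sizes at each level:
Level 0: 16807
Level 1: 2401
Level 2: 343
Level 3: 49
Level 4: 7
Level 5: 1

The root is level 0 and the size-1 base case is level 5 (the tree spans levels 0 through 5, i.e. 6 levels counting the root), so the depth is the number of divisions: log_7(16807) = 5

The recursion tree depth is log_7(16807) = 5. At each level, the problem size is divided by 7, so it takes 5 divisions to reduce to a base case of size 1. The algorithm makes 1 recursive call at each level.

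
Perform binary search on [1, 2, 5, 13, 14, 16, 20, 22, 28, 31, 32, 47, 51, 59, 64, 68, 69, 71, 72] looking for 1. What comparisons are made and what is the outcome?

Binary search for 1 in [1, 2, 5, 13, 14, 16, 20, 22, 28, 31, 32, 47, 51, 59, 64, 68, 69, 71, 72]:

lo=0, hi=18, mid=9, arr[mid]=31 -> 31 > 1, search left half
lo=0, hi=8, mid=4, arr[mid]=14 -> 14 > 1, search left half
lo=0, hi=3, mid=1, arr[mid]=2 -> 2 > 1, search left half
lo=0, hi=0, mid=0, arr[mid]=1 -> Found target at index 0!

Binary search finds 1 at index 0 after 4 comparisons. The search repeatedly halves the search space by comparing with the middle element.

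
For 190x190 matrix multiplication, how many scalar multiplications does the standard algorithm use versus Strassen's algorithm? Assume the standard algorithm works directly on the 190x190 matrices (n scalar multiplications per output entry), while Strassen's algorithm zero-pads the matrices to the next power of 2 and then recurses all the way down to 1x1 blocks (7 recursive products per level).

Matrix multiplication for 190x190 matrices:

Strassen's algorithm requires power-of-2 dimensions. Pad 190x190 to 256x256 (next power of 2).

Standard algorithm: 190^3 = 6859000 multiplications
Strassen's algorithm: 7^(log2(256)) = 7^8 = 5764801 multiplications
Savings: 6859000 - 5764801 = 1094199 multiplications

Standard: 6859000 multiplications (190^3). Strassen: 5764801 multiplications (7^8, after padding to 256x256). Strassen reduces 8 recursive multiplications to 7 at each level.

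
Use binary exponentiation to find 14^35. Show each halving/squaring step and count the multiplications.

Computing 14^35 by squaring (build up from 14^1; each line after the first costs one multiplication):

14^1 = 14
14^2 = (14^1)^2 = 14^2 = 196
14^4 = (14^2)^2 = 196^2 = 38416
14^8 = (14^4)^2 = 38416^2 = 1475789056
14^16 = (14^8)^2 = 1475789056^2 = 2177953337809371136
14^17 = 14 * 14^16 = 14 * 2177953337809371136 = 30491346729331195904
14^34 = (14^17)^2 = 30491346729331195904^2 = 929722225368296217729286886758826377216
14^35 = 14 * 14^34 = 14 * 929722225368296217729286886758826377216 = 13016111155156147048210016414623569281024

Result: 13016111155156147048210016414623569281024
Multiplications needed: 7 (7 lines after 14^1)

14^35 = 13016111155156147048210016414623569281024. Using exponentiation by squaring, this requires 7 multiplications. The key idea: if the exponent is even, square the half-power; if odd, multiply by the base once.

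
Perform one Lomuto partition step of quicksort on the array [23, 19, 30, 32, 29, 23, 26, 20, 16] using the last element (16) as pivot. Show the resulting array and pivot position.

Lomuto partition with pivot = 16:

Initial array: [23, 19, 30, 32, 29, 23, 26, 20, 16]

arr[0]=23 > 16: no swap
arr[1]=19 > 16: no swap
arr[2]=30 > 16: no swap
arr[3]=32 > 16: no swap
arr[4]=29 > 16: no swap
arr[5]=23 > 16: no swap
arr[6]=26 > 16: no swap
arr[7]=20 > 16: no swap

Place pivot at position 0: [16, 19, 30, 32, 29, 23, 26, 20, 23]
Pivot position: 0

After partitioning with pivot 16, the array becomes [16, 19, 30, 32, 29, 23, 26, 20, 23]. The pivot is placed at index 0. All elements to the left of the pivot are <= 16, and all elements to the right are > 16.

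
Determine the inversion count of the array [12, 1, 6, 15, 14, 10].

Finding inversions in [12, 1, 6, 15, 14, 10]:

(0, 1): arr[0]=12 > arr[1]=1
(0, 2): arr[0]=12 > arr[2]=6
(0, 5): arr[0]=12 > arr[5]=10
(3, 4): arr[3]=15 > arr[4]=14
(3, 5): arr[3]=15 > arr[5]=10
(4, 5): arr[4]=14 > arr[5]=10

Total inversions: 6

The array has 6 inversion(s): (0,1), (0,2), (0,5), (3,4), (3,5), (4,5). Each pair (i,j) satisfies i < j and arr[i] > arr[j].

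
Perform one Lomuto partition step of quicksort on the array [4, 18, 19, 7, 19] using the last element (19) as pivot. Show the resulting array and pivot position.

Lomuto partition with pivot = 19:

Initial array: [4, 18, 19, 7, 19]

arr[0]=4 <= 19: swap with position 0, array becomes [4, 18, 19, 7, 19]
arr[1]=18 <= 19: swap with position 1, array becomes [4, 18, 19, 7, 19]
arr[2]=19 <= 19: swap with position 2, array becomes [4, 18, 19, 7, 19]
arr[3]=7 <= 19: swap with position 3, array becomes [4, 18, 19, 7, 19]

Place pivot at position 4: [4, 18, 19, 7, 19]
Pivot position: 4

After partitioning with pivot 19, the array becomes [4, 18, 19, 7, 19]. The pivot is placed at index 4. All elements to the left of the pivot are <= 19, and all elements to the right are > 19.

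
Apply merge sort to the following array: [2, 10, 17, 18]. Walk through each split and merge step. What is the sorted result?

Merge sort trace:

Split: [2, 10, 17, 18] -> [2, 10] and [17, 18]
  Split: [2, 10] -> [2] and [10]
  Merge: [2] + [10] -> [2, 10]
  Split: [17, 18] -> [17] and [18]
  Merge: [17] + [18] -> [17, 18]
Merge: [2, 10] + [17, 18] -> [2, 10, 17, 18]

Final sorted array: [2, 10, 17, 18]

The merge sort proceeds by recursively splitting the array and merging sorted halves.
After all merges, the sorted array is [2, 10, 17, 18].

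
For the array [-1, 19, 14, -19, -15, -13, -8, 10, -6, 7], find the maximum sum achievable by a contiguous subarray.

Using Kadane's algorithm on [-1, 19, 14, -19, -15, -13, -8, 10, -6, 7]:

Scanning through the array:
Position 1 (value 19): max_ending_here = 19, max_so_far = 19
Position 2 (value 14): max_ending_here = 33, max_so_far = 33
Position 3 (value -19): max_ending_here = 14, max_so_far = 33
Position 4 (value -15): max_ending_here = -1, max_so_far = 33
Position 5 (value -13): max_ending_here = -13, max_so_far = 33
Position 6 (value -8): max_ending_here = -8, max_so_far = 33
Position 7 (value 10): max_ending_here = 10, max_so_far = 33
Position 8 (value -6): max_ending_here = 4, max_so_far = 33
Position 9 (value 7): max_ending_here = 11, max_so_far = 33

Maximum subarray: [19, 14]
Maximum sum: 33

The maximum subarray is [19, 14] with sum 33. This subarray runs from index 1 to index 2.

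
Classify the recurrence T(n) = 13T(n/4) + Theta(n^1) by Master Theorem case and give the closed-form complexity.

Master Theorem for T(n) = 13T(n/4) + O(n^1):

a = 13, b = 4, c = 1
log_b(a) = log_4(13) = 1.8502

Case 1: c = 1 < log_4(13) = 1.8502
T(n) = O(n^(log_4 13))

For T(n) = 13T(n/4) + O(n^1): log_4(13) = 1.8502. This is Case 1 of the Master Theorem (c < log_b(a), work dominated by leaves), giving O(n^(log_4 13)).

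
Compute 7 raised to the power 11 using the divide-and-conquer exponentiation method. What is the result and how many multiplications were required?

Computing 7^11 by squaring (build up from 7^1; each line after the first costs one multiplication):

7^1 = 7
7^2 = (7^1)^2 = 7^2 = 49
7^4 = (7^2)^2 = 49^2 = 2401
7^5 = 7 * 7^4 = 7 * 2401 = 16807
7^10 = (7^5)^2 = 16807^2 = 282475249
7^11 = 7 * 7^10 = 7 * 282475249 = 1977326743

Result: 1977326743
Multiplications needed: 5 (5 lines after 7^1)

7^11 = 1977326743. Using exponentiation by squaring, this requires 5 multiplications. The key idea: if the exponent is even, square the half-power; if odd, multiply by the base once.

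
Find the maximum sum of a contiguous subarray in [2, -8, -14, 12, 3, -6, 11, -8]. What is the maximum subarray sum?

Using Kadane's algorithm on [2, -8, -14, 12, 3, -6, 11, -8]:

Scanning through the array:
Position 1 (value -8): max_ending_here = -6, max_so_far = 2
Position 2 (value -14): max_ending_here = -14, max_so_far = 2
Position 3 (value 12): max_ending_here = 12, max_so_far = 12
Position 4 (value 3): max_ending_here = 15, max_so_far = 15
Position 5 (value -6): max_ending_here = 9, max_so_far = 15
Position 6 (value 11): max_ending_here = 20, max_so_far = 20
Position 7 (value -8): max_ending_here = 12, max_so_far = 20

Maximum subarray: [12, 3, -6, 11]
Maximum sum: 20

The maximum subarray is [12, 3, -6, 11] with sum 20. This subarray runs from index 3 to index 6.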